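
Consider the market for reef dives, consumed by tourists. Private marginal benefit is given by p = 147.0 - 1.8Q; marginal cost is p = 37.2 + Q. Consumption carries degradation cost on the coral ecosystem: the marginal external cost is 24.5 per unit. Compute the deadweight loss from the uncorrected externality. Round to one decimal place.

Market equilibrium (private): 37.2 + Q = 147.0 - 1.8Q → Q_m = 39.2143.
Social marginal benefit = demand − MEC = 122.5 - 1.8Q.
Set SMB = MC: 122.5 - 1.8Q = 37.2 + Q → Q* = 30.4643.
The loss is the area between SMB and MC from Q* to Q_m; with linear curves that's a triangle of height MEC(Q_m).
DWL = ½ × 8.7500 × 24.5000 = 107.1875.

DWL = 107.2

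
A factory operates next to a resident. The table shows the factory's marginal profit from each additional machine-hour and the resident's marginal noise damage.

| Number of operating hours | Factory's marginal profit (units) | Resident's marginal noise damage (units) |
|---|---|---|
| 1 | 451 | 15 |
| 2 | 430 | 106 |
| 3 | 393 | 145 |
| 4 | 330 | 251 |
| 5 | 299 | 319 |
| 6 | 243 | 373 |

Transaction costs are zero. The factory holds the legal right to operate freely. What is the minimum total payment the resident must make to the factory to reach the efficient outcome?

542

Left alone the factory would choose level 6 (marginal profit stays positive).
Efficient level: k* = 4 (marginal profit ≥ marginal noise damage through 4).
The resident must at least cover the factory's forgone profit from cutting 6→4: 299 + 243 = 542.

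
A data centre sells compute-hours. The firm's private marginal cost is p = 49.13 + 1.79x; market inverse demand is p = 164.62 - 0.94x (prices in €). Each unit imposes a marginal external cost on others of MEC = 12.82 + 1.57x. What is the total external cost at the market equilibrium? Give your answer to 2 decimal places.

€1947.20

Market equilibrium (private): 49.13 + 1.79x = 164.62 - 0.94x → x_m = 42.3040.
Total external cost = ∫₀^{x_m} (12.82 + 1.57x) dx = 12.82×42.3040 + ½×1.57×42.3040² = 1947.1956.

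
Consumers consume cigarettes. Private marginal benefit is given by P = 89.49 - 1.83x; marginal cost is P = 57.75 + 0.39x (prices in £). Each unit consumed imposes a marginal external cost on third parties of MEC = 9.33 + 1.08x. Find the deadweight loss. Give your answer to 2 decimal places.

Market equilibrium (private): 57.75 + 0.39x = 89.49 - 1.83x → x_m = 14.2973.
Social marginal benefit = demand − MEC = 80.16 - 2.91x.
Set SMB = MC: 80.16 - 2.91x = 57.75 + 0.39x → x* = 6.7909.
The loss is the area between SMB and MC from x* to x_m; with linear curves that's a triangle of height MEC(x_m).
DWL = ½ × 7.5064 × 24.7711 = 92.9709.

DWL = £92.97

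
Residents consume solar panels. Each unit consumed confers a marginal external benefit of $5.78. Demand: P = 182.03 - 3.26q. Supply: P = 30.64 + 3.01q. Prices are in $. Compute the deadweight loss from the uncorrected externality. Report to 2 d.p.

DWL = $2.66

Market equilibrium (private): 30.64 + 3.01q = 182.03 - 3.26q → q_m = 24.1451.
Social marginal benefit = demand + MEB = 187.81 - 3.26q.
Set SMB = MC: 187.81 - 3.26q = 30.64 + 3.01q → q* = 25.0670.
Between q* and q_m the wedge SMB − MC runs linearly from 0 to MEB(q_m), so the loss is a triangle.
DWL = ½ × 0.9219 × 5.7800 = 2.6643.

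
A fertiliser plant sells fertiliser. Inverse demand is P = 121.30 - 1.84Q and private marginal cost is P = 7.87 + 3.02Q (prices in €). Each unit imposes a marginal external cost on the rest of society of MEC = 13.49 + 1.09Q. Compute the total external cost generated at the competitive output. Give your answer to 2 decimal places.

Market equilibrium (private): 7.87 + 3.02Q = 121.30 - 1.84Q → Q_m = 23.3395.
Total external cost = ∫₀^{Q_m} (13.49 + 1.09Q) dQ = 13.49×23.3395 + ½×1.09×23.3395² = 611.7289.

€611.73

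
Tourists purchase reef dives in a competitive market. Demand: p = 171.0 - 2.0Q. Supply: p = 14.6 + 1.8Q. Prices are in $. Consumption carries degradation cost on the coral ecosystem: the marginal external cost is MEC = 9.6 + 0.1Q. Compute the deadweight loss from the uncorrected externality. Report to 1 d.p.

DWL = $24.1

Market equilibrium (private): 14.6 + 1.8Q = 171.0 - 2.0Q → Q_m = 41.1579.
Social marginal benefit = demand − MEC = 161.4 - 2.1Q.
Set SMB = MC: 161.4 - 2.1Q = 14.6 + 1.8Q → Q* = 37.6410.
The welfare-loss triangle has base |Q_m − Q*| and height MEC(Q_m) (the vertical gap between SMB and MC is zero at Q* and MEC at Q_m).
DWL = ½ × 3.5169 × 13.7158 = 24.1185.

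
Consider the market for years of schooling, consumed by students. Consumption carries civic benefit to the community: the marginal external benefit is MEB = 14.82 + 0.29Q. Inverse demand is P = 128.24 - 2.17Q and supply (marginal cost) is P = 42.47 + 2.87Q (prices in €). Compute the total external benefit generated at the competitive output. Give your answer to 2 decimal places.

€294.20

Market equilibrium (private): 42.47 + 2.87Q = 128.24 - 2.17Q → Q_m = 17.0179.
Total external benefit = ∫₀^{Q_m} (14.82 + 0.29Q) dQ = 14.82×17.0179 + ½×0.29×17.0179² = 294.1986.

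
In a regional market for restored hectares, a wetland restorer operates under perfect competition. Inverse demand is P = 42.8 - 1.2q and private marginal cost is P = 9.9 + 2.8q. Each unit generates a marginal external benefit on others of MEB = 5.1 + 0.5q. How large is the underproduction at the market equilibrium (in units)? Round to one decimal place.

Market equilibrium (private): 9.9 + 2.8q = 42.8 - 1.2q → q_m = 8.2250.
Social marginal cost = private MC − MEB = 4.8 + 2.3q.
Set SMC = demand: 4.8 + 2.3q = 42.8 - 1.2q → q* = 10.8571.
Gap = |8.2250 − 10.8571| = 2.6321.

2.6 units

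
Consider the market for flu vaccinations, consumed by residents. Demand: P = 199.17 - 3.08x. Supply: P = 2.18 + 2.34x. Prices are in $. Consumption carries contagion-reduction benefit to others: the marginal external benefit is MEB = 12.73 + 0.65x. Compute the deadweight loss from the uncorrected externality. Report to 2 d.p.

DWL = $138.54

Market equilibrium (private): 2.18 + 2.34x = 199.17 - 3.08x → x_m = 36.3450.
Social marginal benefit = demand + MEB = 211.90 - 2.43x.
Set SMB = MC: 211.90 - 2.43x = 2.18 + 2.34x → x* = 43.9665.
The loss is the area between SMB and MC from x* to x_m; with linear curves that's a triangle of height MEB(x_m).
DWL = ½ × 7.6215 × 36.3543 = 138.5371.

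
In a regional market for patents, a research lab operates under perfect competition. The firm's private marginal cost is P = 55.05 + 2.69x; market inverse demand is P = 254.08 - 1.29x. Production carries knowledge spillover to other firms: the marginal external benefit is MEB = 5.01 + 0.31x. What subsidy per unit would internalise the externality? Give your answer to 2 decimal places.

subsidy = 22.24 per unit

Social marginal cost = private MC − MEB = 50.04 + 2.38x.
Set SMC = demand: 50.04 + 2.38x = 254.08 - 1.29x → x* = 55.5967.
The Pigouvian subsidy equals MEB at x*: 5.01 + 0.31×55.5967 = 22.2450.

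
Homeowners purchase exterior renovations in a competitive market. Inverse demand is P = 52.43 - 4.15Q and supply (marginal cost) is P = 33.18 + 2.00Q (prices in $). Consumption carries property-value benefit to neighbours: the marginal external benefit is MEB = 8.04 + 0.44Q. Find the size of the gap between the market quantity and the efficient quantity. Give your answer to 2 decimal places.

Market equilibrium (private): 33.18 + 2.00Q = 52.43 - 4.15Q → Q_m = 3.1301.
Social marginal benefit = demand + MEB = 60.47 - 3.71Q.
Set SMB = MC: 60.47 - 3.71Q = 33.18 + 2.00Q → Q* = 4.7793.
Gap = |3.1301 − 4.7793| = 1.6492.

1.65 units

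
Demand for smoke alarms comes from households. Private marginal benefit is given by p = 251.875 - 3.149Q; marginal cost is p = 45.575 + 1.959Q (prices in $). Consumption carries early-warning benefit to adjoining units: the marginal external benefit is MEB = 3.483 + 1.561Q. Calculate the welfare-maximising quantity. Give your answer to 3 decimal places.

Social marginal benefit = demand + MEB = 255.358 - 1.588Q.
Set SMB = MC: 255.358 - 1.588Q = 45.575 + 1.959Q → Q* = 59.1438.

Q* = 59.144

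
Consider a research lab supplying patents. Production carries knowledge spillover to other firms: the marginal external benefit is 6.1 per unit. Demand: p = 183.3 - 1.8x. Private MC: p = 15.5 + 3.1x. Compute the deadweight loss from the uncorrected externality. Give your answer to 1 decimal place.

Market equilibrium (private): 15.5 + 3.1x = 183.3 - 1.8x → x_m = 34.2449.
Social marginal cost = private MC − MEB = 9.4 + 3.1x.
Set SMC = demand: 9.4 + 3.1x = 183.3 - 1.8x → x* = 35.4898.
Height of the DWL triangle at x_m is demand(x_m) − SMC(x_m) = MEB(x_m) = 6.1000.
DWL = ½ × 1.2449 × 6.1000 = 3.7969.

DWL = 3.8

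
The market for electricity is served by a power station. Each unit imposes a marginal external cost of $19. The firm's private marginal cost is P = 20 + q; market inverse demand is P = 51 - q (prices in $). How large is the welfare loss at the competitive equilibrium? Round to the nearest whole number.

DWL = $90

Market equilibrium (private): 20 + q = 51 - q → q_m = 15.5000.
Social marginal cost = private MC + MEC = 39 + q.
Set SMC = demand: 39 + q = 51 - q → q* = 6.0000.
The loss is the area between SMC and demand from q* to q_m; with linear curves that's a triangle of height MEC(q_m).
DWL = ½ × 9.5000 × 19.0000 = 90.2500.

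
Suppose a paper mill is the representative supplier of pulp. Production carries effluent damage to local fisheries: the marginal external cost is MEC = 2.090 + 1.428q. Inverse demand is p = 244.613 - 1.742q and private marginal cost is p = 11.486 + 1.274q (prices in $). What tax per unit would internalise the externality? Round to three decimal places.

tax = $76.330 per unit

Social marginal cost = private MC + MEC = 13.576 + 2.702q.
Set SMC = demand: 13.576 + 2.702q = 244.613 - 1.742q → q* = 51.9885.
The Pigouvian tax equals MEC at q*: 2.090 + 1.428×51.9885 = 76.3296.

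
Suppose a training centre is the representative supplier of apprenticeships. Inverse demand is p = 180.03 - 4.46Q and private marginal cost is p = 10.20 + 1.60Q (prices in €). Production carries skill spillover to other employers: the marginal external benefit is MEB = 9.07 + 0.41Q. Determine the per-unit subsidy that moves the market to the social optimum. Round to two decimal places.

subsidy = €22.05 per unit

Social marginal cost = private MC − MEB = 1.13 + 1.19Q.
Set SMC = demand: 1.13 + 1.19Q = 180.03 - 4.46Q → Q* = 31.6637.
The Pigouvian subsidy equals MEB at Q*: 9.07 + 0.41×31.6637 = 22.0521.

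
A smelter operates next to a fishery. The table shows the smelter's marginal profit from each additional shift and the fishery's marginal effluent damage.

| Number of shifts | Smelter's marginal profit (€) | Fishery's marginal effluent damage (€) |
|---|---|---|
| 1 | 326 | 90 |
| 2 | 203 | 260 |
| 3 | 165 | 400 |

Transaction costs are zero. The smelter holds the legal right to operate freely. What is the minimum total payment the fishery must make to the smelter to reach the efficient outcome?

Left alone the smelter would choose level 3 (marginal profit stays positive).
Efficient level: k* = 1 (marginal profit ≥ marginal effluent damage through 1).
The fishery must at least cover the smelter's forgone profit from cutting 3→1: 203 + 165 = 368.

€368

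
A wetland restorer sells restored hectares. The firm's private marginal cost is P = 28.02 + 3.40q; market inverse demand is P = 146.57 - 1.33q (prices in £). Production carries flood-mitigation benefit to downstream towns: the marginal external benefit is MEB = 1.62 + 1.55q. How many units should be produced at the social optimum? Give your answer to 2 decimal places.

Social marginal cost = private MC − MEB = 26.40 + 1.85q.
Set SMC = demand: 26.40 + 1.85q = 146.57 - 1.33q → q* = 37.7893.

q* = 37.79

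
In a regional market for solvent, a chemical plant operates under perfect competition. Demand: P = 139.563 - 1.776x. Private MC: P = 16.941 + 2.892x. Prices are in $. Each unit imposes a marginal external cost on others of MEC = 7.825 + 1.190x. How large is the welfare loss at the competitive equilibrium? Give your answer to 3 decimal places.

DWL = $130.387

Market equilibrium (private): 16.941 + 2.892x = 139.563 - 1.776x → x_m = 26.2686.
Social marginal cost = private MC + MEC = 24.766 + 4.082x.
Set SMC = demand: 24.766 + 4.082x = 139.563 - 1.776x → x* = 19.5966.
Between x* and x_m the wedge SMC − demand runs linearly from 0 to MEC(x_m), so the loss is a triangle.
DWL = ½ × 6.6720 × 39.0847 = 130.3866.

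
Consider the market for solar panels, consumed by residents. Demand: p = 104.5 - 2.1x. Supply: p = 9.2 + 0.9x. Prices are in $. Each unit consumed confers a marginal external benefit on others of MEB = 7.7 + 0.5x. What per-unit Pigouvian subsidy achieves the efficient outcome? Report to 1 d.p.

Social marginal benefit = demand + MEB = 112.2 - 1.6x.
Set SMB = MC: 112.2 - 1.6x = 9.2 + 0.9x → x* = 41.2000.
The Pigouvian subsidy equals MEB at x*: 7.7 + 0.5×41.2000 = 28.3000.

subsidy = $28.3 per unit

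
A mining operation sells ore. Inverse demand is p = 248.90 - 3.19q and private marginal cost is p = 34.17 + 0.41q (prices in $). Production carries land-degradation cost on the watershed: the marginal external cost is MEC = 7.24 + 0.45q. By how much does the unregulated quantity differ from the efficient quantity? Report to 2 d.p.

8.42 units

Market equilibrium (private): 34.17 + 0.41q = 248.90 - 3.19q → q_m = 59.6472.
Social marginal cost = private MC + MEC = 41.41 + 0.86q.
Set SMC = demand: 41.41 + 0.86q = 248.90 - 3.19q → q* = 51.2321.
Gap = |59.6472 − 51.2321| = 8.4151.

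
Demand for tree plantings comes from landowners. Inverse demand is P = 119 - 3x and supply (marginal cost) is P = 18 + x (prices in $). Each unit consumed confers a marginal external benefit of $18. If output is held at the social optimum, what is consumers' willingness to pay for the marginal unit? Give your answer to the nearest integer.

P = $30

Social marginal benefit = demand + MEB = 137 - 3x.
Set SMB = MC: 137 - 3x = 18 + x → x* = 29.7500.
Consumer price on the demand curve at x*: 119 − 3×29.7500 = 29.7500.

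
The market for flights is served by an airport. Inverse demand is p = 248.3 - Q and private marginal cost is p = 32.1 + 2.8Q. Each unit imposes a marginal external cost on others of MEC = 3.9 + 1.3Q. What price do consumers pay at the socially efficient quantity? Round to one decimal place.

Social marginal cost = private MC + MEC = 36.0 + 4.1Q.
Set SMC = demand: 36.0 + 4.1Q = 248.3 - Q → Q* = 41.6275.
Consumer price on the demand curve at Q*: 248.3 − 1.0×41.6275 = 206.6725.

P = 206.7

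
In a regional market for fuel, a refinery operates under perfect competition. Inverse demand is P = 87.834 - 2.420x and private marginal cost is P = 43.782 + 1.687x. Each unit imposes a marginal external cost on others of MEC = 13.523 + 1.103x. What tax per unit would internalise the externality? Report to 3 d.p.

tax = 19.986 per unit

Social marginal cost = private MC + MEC = 57.305 + 2.790x.
Set SMC = demand: 57.305 + 2.790x = 87.834 - 2.420x → x* = 5.8597.
The Pigouvian tax equals MEC at x*: 13.523 + 1.103×5.8597 = 19.9862.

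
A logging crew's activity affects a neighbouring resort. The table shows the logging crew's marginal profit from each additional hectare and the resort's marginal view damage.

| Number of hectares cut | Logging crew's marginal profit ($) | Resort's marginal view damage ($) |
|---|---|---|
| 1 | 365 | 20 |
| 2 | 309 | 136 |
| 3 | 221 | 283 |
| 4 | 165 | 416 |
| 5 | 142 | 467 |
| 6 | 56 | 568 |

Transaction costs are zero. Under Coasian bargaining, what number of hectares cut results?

2

Bargaining reaches the level where marginal profit last exceeds marginal view damage.
That holds through level 2 (309 ≥ 136) but not at 3 (221 < 283).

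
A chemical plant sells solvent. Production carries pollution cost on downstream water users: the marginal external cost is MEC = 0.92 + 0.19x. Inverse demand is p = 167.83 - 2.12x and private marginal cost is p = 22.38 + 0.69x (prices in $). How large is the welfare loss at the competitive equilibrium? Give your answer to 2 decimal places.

Market equilibrium (private): 22.38 + 0.69x = 167.83 - 2.12x → x_m = 51.7616.
Social marginal cost = private MC + MEC = 23.30 + 0.88x.
Set SMC = demand: 23.30 + 0.88x = 167.83 - 2.12x → x* = 48.1767.
The welfare-loss triangle has base |x_m − x*| and height MEC(x_m) (the vertical gap between SMC and demand is zero at x* and MEC at x_m).
DWL = ½ × 3.5849 × 10.7547 = 19.2773.

DWL = $19.28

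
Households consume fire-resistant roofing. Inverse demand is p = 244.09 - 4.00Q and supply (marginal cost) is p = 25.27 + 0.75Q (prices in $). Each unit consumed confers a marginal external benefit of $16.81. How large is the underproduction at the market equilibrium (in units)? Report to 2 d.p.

Market equilibrium (private): 25.27 + 0.75Q = 244.09 - 4.00Q → Q_m = 46.0674.
Social marginal benefit = demand + MEB = 260.90 - 4.00Q.
Set SMB = MC: 260.90 - 4.00Q = 25.27 + 0.75Q → Q* = 49.6063.
Gap = |46.0674 − 49.6063| = 3.5389.

3.54 units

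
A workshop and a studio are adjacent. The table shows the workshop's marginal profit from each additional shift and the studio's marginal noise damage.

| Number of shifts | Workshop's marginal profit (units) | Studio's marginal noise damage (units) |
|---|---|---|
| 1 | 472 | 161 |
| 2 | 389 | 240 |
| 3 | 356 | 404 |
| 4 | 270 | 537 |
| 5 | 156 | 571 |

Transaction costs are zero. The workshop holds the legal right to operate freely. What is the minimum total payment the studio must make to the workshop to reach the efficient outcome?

Left alone the workshop would choose level 5 (marginal profit stays positive).
Efficient level: k* = 2 (marginal profit ≥ marginal noise damage through 2).
The studio must at least cover the workshop's forgone profit from cutting 5→2: 356 + 270 + 156 = 782.

782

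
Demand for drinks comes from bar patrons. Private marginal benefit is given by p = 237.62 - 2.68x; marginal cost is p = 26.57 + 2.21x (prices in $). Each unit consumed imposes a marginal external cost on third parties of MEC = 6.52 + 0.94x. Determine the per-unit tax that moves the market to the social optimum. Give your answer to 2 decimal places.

tax = $39.50 per unit

Social marginal benefit = demand − MEC = 231.10 - 3.62x.
Set SMB = MC: 231.10 - 3.62x = 26.57 + 2.21x → x* = 35.0823.
The Pigouvian tax equals MEC at x*: 6.52 + 0.94×35.0823 = 39.4974.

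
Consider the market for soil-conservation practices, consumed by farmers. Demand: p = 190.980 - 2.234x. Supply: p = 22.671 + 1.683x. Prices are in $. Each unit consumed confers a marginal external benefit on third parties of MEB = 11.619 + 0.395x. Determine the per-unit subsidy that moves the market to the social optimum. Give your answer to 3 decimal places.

Social marginal benefit = demand + MEB = 202.599 - 1.839x.
Set SMB = MC: 202.599 - 1.839x = 22.671 + 1.683x → x* = 51.0869.
The Pigouvian subsidy equals MEB at x*: 11.619 + 0.395×51.0869 = 31.7983.

subsidy = $31.798 per unit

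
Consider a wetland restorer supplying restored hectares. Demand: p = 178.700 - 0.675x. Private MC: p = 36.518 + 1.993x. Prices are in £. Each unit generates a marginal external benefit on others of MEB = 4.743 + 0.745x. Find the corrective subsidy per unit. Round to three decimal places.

subsidy = £61.664 per unit

Social marginal cost = private MC − MEB = 31.775 + 1.248x.
Set SMC = demand: 31.775 + 1.248x = 178.700 - 0.675x → x* = 76.4041.
The Pigouvian subsidy equals MEB at x*: 4.743 + 0.745×76.4041 = 61.6641.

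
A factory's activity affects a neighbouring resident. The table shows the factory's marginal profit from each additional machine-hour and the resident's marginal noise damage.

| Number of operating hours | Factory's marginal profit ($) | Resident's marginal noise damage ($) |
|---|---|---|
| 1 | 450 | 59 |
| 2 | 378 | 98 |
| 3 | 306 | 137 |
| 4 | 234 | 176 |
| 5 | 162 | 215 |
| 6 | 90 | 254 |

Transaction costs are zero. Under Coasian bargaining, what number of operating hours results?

4

Bargaining reaches the level where marginal profit last exceeds marginal noise damage.
That holds through level 4 (234 ≥ 176) but not at 5 (162 < 215).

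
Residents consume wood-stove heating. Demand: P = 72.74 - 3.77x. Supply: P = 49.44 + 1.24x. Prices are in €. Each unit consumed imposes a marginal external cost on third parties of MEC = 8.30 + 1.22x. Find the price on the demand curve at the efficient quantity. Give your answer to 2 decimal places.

P = €63.66

Social marginal benefit = demand − MEC = 64.44 - 4.99x.
Set SMB = MC: 64.44 - 4.99x = 49.44 + 1.24x → x* = 2.4077.
Consumer price on the demand curve at x*: 72.74 − 3.77×2.4077 = 63.6630.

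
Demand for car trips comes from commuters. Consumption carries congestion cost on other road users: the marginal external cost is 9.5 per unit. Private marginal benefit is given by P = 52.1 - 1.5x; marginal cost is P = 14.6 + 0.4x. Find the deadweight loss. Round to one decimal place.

Market equilibrium (private): 14.6 + 0.4x = 52.1 - 1.5x → x_m = 19.7368.
Social marginal benefit = demand − MEC = 42.6 - 1.5x.
Set SMB = MC: 42.6 - 1.5x = 14.6 + 0.4x → x* = 14.7368.
The loss is the area between SMB and MC from x* to x_m; with linear curves that's a triangle of height MEC(x_m).
DWL = ½ × 5.0000 × 9.5000 = 23.7500.

DWL = 23.8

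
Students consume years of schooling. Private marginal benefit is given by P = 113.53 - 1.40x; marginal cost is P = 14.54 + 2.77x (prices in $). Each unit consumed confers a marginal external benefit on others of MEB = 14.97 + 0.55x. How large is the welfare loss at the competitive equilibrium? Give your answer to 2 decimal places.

DWL = $108.49

Market equilibrium (private): 14.54 + 2.77x = 113.53 - 1.40x → x_m = 23.7386.
Social marginal benefit = demand + MEB = 128.50 - 0.85x.
Set SMB = MC: 128.50 - 0.85x = 14.54 + 2.77x → x* = 31.4807.
Between x* and x_m the wedge SMB − MC runs linearly from 0 to MEB(x_m), so the loss is a triangle.
DWL = ½ × 7.7421 × 28.0262 = 108.4908.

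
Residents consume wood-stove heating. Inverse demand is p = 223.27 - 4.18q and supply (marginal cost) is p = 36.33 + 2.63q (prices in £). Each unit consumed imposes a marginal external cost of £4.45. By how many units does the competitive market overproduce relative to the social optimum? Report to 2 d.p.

0.65 units

Market equilibrium (private): 36.33 + 2.63q = 223.27 - 4.18q → q_m = 27.4508.
Social marginal benefit = demand − MEC = 218.82 - 4.18q.
Set SMB = MC: 218.82 - 4.18q = 36.33 + 2.63q → q* = 26.7974.
Gap = |27.4508 − 26.7974| = 0.6534.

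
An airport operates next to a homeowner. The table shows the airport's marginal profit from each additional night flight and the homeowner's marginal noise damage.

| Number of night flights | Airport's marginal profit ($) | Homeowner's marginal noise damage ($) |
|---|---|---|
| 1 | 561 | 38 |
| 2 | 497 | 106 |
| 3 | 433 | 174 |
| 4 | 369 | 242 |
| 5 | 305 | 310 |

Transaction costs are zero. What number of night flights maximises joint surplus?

Bargaining reaches the level where marginal profit last exceeds marginal noise damage.
That holds through level 4 (369 ≥ 242) but not at 5 (305 < 310).

4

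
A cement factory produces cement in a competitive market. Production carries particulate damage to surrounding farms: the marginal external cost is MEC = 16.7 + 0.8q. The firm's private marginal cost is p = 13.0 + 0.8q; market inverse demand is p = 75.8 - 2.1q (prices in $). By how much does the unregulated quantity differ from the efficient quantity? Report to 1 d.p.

9.2 units

Market equilibrium (private): 13.0 + 0.8q = 75.8 - 2.1q → q_m = 21.6552.
Social marginal cost = private MC + MEC = 29.7 + 1.6q.
Set SMC = demand: 29.7 + 1.6q = 75.8 - 2.1q → q* = 12.4595.
Gap = |21.6552 − 12.4595| = 9.1957.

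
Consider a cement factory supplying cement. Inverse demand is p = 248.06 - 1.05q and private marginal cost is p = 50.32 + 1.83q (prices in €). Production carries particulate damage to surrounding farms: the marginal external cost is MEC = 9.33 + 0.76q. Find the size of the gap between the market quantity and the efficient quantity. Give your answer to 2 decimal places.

Market equilibrium (private): 50.32 + 1.83q = 248.06 - 1.05q → q_m = 68.6597.
Social marginal cost = private MC + MEC = 59.65 + 2.59q.
Set SMC = demand: 59.65 + 2.59q = 248.06 - 1.05q → q* = 51.7610.
Gap = |68.6597 − 51.7610| = 16.8987.

16.90 units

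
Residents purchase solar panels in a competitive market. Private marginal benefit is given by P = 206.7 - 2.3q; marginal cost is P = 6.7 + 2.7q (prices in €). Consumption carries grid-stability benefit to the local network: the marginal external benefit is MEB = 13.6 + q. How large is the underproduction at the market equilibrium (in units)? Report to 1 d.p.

13.4 units

Market equilibrium (private): 6.7 + 2.7q = 206.7 - 2.3q → q_m = 40.0000.
Social marginal benefit = demand + MEB = 220.3 - 1.3q.
Set SMB = MC: 220.3 - 1.3q = 6.7 + 2.7q → q* = 53.4000.
Gap = |40.0000 − 53.4000| = 13.4000.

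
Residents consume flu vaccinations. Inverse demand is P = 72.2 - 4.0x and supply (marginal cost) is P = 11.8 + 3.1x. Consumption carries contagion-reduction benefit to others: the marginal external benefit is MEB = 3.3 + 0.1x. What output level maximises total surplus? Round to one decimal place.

Social marginal benefit = demand + MEB = 75.5 - 3.9x.
Set SMB = MC: 75.5 - 3.9x = 11.8 + 3.1x → x* = 9.1000.

x* = 9.1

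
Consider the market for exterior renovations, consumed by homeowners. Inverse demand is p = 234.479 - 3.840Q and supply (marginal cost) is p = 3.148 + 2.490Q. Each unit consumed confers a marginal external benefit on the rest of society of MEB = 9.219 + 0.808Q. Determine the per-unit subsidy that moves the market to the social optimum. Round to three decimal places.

Social marginal benefit = demand + MEB = 243.698 - 3.032Q.
Set SMB = MC: 243.698 - 3.032Q = 3.148 + 2.490Q → Q* = 43.5621.
The Pigouvian subsidy equals MEB at Q*: 9.219 + 0.808×43.5621 = 44.4172.

subsidy = 44.417 per unit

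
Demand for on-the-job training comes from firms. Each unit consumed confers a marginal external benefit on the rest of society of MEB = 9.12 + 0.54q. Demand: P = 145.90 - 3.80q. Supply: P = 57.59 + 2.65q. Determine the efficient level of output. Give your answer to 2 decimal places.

Social marginal benefit = demand + MEB = 155.02 - 3.26q.
Set SMB = MC: 155.02 - 3.26q = 57.59 + 2.65q → q* = 16.4856.

q* = 16.49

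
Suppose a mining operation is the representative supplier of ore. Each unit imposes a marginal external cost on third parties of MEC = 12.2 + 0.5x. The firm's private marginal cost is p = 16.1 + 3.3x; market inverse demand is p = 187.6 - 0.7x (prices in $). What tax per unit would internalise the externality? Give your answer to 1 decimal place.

Social marginal cost = private MC + MEC = 28.3 + 3.8x.
Set SMC = demand: 28.3 + 3.8x = 187.6 - 0.7x → x* = 35.4000.
The Pigouvian tax equals MEC at x*: 12.2 + 0.5×35.4000 = 29.9000.

tax = $29.9 per unit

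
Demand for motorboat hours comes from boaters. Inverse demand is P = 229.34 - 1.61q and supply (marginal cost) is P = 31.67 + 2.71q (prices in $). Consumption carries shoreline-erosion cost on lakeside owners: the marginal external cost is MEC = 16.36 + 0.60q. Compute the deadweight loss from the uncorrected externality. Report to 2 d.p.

DWL = $195.09

Market equilibrium (private): 31.67 + 2.71q = 229.34 - 1.61q → q_m = 45.7569.
Social marginal benefit = demand − MEC = 212.98 - 2.21q.
Set SMB = MC: 212.98 - 2.21q = 31.67 + 2.71q → q* = 36.8516.
The loss is the area between SMB and MC from q* to q_m; with linear curves that's a triangle of height MEC(q_m).
DWL = ½ × 8.9053 × 43.8142 = 195.0893.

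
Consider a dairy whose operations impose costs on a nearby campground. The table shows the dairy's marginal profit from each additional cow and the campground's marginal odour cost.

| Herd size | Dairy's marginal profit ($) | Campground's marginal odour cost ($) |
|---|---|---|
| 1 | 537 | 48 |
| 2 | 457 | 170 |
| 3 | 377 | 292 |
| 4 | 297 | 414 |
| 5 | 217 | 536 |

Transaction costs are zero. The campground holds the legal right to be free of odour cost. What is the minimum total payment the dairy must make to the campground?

$510

Efficient level: marginal profit ≥ marginal odour cost through level 3, so k* = 3.
With the campground holding the right, the dairy must at least compensate total damage at k*: 48 + 170 + 292 = 510.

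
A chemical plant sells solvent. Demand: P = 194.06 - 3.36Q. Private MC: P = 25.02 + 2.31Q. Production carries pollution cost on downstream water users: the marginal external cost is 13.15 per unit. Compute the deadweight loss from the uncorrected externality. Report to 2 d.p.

DWL = 15.25

Market equilibrium (private): 25.02 + 2.31Q = 194.06 - 3.36Q → Q_m = 29.8131.
Social marginal cost = private MC + MEC = 38.17 + 2.31Q.
Set SMC = demand: 38.17 + 2.31Q = 194.06 - 3.36Q → Q* = 27.4938.
Between Q* and Q_m the wedge SMC − demand runs linearly from 0 to MEC(Q_m), so the loss is a triangle.
DWL = ½ × 2.3193 × 13.1500 = 15.2494.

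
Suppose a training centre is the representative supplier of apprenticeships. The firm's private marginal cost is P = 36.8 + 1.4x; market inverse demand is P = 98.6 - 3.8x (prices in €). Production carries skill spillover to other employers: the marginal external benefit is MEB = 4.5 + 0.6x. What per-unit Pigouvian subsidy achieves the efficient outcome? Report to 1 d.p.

Social marginal cost = private MC − MEB = 32.3 + 0.8x.
Set SMC = demand: 32.3 + 0.8x = 98.6 - 3.8x → x* = 14.4130.
The Pigouvian subsidy equals MEB at x*: 4.5 + 0.6×14.4130 = 13.1478.

subsidy = €13.1 per unit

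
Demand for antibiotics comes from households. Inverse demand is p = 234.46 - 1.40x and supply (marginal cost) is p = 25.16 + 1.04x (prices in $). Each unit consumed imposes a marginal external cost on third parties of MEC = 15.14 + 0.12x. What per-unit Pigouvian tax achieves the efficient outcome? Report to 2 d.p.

tax = $24.24 per unit

Social marginal benefit = demand − MEC = 219.32 - 1.52x.
Set SMB = MC: 219.32 - 1.52x = 25.16 + 1.04x → x* = 75.8438.
The Pigouvian tax equals MEC at x*: 15.14 + 0.12×75.8438 = 24.2413.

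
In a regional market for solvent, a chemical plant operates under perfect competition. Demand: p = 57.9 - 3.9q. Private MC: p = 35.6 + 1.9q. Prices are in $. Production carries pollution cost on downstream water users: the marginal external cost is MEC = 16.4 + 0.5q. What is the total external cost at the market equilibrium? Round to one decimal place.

Market equilibrium (private): 35.6 + 1.9q = 57.9 - 3.9q → q_m = 3.8448.
Total external cost = ∫₀^{q_m} (16.4 + 0.5q) dq = 16.4×3.8448 + ½×0.5×3.8448² = 66.7503.

$66.8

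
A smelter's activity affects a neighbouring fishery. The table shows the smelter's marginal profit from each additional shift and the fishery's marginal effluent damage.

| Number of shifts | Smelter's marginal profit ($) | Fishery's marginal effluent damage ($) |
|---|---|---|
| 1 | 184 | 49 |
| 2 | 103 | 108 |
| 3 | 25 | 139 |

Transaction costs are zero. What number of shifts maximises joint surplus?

1

Bargaining reaches the level where marginal profit last exceeds marginal effluent damage.
That holds through level 1 (184 ≥ 49) but not at 2 (103 < 108).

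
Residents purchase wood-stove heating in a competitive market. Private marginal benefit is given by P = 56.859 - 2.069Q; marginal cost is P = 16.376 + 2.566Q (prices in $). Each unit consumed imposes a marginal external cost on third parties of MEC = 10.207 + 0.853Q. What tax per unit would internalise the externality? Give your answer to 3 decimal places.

tax = $14.913 per unit

Social marginal benefit = demand − MEC = 46.652 - 2.922Q.
Set SMB = MC: 46.652 - 2.922Q = 16.376 + 2.566Q → Q* = 5.5168.
The Pigouvian tax equals MEC at Q*: 10.207 + 0.853×5.5168 = 14.9128.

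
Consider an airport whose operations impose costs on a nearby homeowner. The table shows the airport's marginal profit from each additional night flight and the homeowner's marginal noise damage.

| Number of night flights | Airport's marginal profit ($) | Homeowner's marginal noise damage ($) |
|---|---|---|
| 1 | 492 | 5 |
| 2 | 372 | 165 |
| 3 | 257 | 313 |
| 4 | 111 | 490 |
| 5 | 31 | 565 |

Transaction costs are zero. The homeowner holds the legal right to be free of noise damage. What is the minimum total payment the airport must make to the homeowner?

Efficient level: marginal profit ≥ marginal noise damage through level 2, so k* = 2.
With the homeowner holding the right, the airport must at least compensate total damage at k*: 5 + 165 = 170.

$170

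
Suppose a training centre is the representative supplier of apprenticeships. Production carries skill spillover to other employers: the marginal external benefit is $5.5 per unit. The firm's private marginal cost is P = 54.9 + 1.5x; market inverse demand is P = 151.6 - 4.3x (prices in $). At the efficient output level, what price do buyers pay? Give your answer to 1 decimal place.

Social marginal cost = private MC − MEB = 49.4 + 1.5x.
Set SMC = demand: 49.4 + 1.5x = 151.6 - 4.3x → x* = 17.6207.
Consumer price on the demand curve at x*: 151.6 − 4.3×17.6207 = 75.8310.

P = $75.8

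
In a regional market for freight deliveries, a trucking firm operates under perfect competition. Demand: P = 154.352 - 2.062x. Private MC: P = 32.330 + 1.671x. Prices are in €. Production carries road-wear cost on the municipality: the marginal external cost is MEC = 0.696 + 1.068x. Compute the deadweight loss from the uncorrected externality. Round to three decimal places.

Market equilibrium (private): 32.330 + 1.671x = 154.352 - 2.062x → x_m = 32.6874.
Social marginal cost = private MC + MEC = 33.026 + 2.739x.
Set SMC = demand: 33.026 + 2.739x = 154.352 - 2.062x → x* = 25.2710.
The welfare-loss triangle has base |x_m − x*| and height MEC(x_m) (the vertical gap between SMC and demand is zero at x* and MEC at x_m).
DWL = ½ × 7.4164 × 35.6061 = 132.0345.

DWL = €132.035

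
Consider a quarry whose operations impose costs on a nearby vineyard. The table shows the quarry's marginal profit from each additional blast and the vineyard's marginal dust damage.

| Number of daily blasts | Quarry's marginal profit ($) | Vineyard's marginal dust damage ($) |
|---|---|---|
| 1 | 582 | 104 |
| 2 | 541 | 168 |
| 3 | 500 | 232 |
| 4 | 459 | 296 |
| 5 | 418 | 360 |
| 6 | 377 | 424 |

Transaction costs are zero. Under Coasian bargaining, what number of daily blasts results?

5

Bargaining reaches the level where marginal profit last exceeds marginal dust damage.
That holds through level 5 (418 ≥ 360) but not at 6 (377 < 424).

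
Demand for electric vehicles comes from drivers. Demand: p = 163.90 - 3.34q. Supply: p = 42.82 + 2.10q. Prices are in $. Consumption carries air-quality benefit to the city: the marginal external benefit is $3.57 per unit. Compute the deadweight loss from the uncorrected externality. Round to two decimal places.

Market equilibrium (private): 42.82 + 2.10q = 163.90 - 3.34q → q_m = 22.2574.
Social marginal benefit = demand + MEB = 167.47 - 3.34q.
Set SMB = MC: 167.47 - 3.34q = 42.82 + 2.10q → q* = 22.9136.
Height of the DWL triangle at q_m is SMB(q_m) − MC(q_m) = MEB(q_m) = 3.5700.
DWL = ½ × 0.6562 × 3.5700 = 1.1713.

DWL = $1.17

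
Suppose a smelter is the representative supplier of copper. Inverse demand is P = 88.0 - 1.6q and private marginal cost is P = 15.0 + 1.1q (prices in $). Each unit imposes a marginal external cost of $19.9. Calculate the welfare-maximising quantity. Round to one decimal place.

Social marginal cost = private MC + MEC = 34.9 + 1.1q.
Set SMC = demand: 34.9 + 1.1q = 88.0 - 1.6q → q* = 19.6667.

q* = 19.7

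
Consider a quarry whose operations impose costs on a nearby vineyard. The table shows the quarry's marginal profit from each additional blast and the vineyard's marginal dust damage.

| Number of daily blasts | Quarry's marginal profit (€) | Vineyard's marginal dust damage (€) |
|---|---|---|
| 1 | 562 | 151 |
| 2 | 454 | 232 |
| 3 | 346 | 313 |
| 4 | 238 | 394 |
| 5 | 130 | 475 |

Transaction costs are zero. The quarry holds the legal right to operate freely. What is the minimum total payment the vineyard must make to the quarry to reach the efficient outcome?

€368

Left alone the quarry would choose level 5 (marginal profit stays positive).
Efficient level: k* = 3 (marginal profit ≥ marginal dust damage through 3).
The vineyard must at least cover the quarry's forgone profit from cutting 5→3: 238 + 130 = 368.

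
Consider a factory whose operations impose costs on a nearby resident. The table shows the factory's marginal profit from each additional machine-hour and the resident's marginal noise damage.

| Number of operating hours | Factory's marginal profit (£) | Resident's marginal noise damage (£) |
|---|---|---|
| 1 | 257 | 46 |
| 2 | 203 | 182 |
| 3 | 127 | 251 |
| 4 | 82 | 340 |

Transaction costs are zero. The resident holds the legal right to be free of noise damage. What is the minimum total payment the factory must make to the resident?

Efficient level: marginal profit ≥ marginal noise damage through level 2, so k* = 2.
With the resident holding the right, the factory must at least compensate total damage at k*: 46 + 182 = 228.

£228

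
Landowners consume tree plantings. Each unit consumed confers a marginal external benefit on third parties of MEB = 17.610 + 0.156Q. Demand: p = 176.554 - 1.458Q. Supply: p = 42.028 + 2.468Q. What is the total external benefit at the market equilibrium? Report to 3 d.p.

Market equilibrium (private): 42.028 + 2.468Q = 176.554 - 1.458Q → Q_m = 34.2654.
Total external benefit = ∫₀^{Q_m} (17.610 + 0.156Q) dQ = 17.610×34.2654 + ½×0.156×34.2654² = 694.9949.

694.995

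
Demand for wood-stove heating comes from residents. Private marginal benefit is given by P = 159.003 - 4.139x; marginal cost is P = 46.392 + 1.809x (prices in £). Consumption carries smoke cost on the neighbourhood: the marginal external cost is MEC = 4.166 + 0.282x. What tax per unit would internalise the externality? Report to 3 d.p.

tax = £9.075 per unit

Social marginal benefit = demand − MEC = 154.837 - 4.421x.
Set SMB = MC: 154.837 - 4.421x = 46.392 + 1.809x → x* = 17.4069.
The Pigouvian tax equals MEC at x*: 4.166 + 0.282×17.4069 = 9.0747.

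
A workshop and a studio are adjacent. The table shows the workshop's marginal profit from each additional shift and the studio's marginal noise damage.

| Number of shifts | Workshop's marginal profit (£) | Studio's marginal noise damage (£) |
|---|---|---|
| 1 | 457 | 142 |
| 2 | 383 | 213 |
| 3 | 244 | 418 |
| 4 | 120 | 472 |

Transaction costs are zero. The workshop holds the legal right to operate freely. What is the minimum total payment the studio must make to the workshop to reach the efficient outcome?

£364

Left alone the workshop would choose level 4 (marginal profit stays positive).
Efficient level: k* = 2 (marginal profit ≥ marginal noise damage through 2).
The studio must at least cover the workshop's forgone profit from cutting 4→2: 244 + 120 = 364.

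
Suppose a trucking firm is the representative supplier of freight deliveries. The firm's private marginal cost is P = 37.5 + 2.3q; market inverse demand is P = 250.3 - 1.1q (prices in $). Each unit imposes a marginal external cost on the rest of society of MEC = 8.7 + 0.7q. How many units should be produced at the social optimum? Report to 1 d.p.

Social marginal cost = private MC + MEC = 46.2 + 3.0q.
Set SMC = demand: 46.2 + 3.0q = 250.3 - 1.1q → q* = 49.7805.

q* = 49.8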